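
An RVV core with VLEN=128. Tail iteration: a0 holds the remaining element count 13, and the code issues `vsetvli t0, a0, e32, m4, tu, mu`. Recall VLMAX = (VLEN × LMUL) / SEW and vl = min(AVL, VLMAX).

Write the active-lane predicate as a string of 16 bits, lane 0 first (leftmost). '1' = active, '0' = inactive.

predicate = 1111111111111000

VLMAX = (128 × 4) / 32 = 16 lanes
vl ← min(13, 16) = 13
bits (lane 0 leftmost): 1111111111111000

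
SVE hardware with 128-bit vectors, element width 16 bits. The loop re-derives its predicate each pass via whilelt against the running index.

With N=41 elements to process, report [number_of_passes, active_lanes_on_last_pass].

[iterations, last_vl] = [6, 1]

register lanes = 128/16 = 8
N=41: ⌈41/8⌉ = 6 iters; last vl = 41 − 5×8 = 1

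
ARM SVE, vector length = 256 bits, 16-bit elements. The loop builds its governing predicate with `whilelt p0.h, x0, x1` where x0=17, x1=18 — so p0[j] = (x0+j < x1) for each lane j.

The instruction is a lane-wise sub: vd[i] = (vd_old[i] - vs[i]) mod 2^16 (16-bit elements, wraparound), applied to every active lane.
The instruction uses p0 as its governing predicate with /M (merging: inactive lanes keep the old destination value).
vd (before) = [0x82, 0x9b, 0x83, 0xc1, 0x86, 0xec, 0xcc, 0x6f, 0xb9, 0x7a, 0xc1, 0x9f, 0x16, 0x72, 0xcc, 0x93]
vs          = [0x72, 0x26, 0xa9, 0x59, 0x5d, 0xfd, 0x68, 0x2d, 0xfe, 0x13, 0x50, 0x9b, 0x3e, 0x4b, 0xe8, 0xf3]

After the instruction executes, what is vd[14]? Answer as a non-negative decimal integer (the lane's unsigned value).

register lanes = 256/16 = 16
active while 17+j < 18, i.e. j ∈ [0,1) capped at 16 ⇒ 1
lane  0: sub(0x82,0x72) ⇒ 0x10
lane  1: tail/keep ⇒ 0x9b
lane  2: tail/keep ⇒ 0x83
lane  3: tail/keep ⇒ 0xc1
lane  4: tail/keep ⇒ 0x86
lane  5: tail/keep ⇒ 0xec
lane  6: tail/keep ⇒ 0xcc
lane  7: tail/keep ⇒ 0x6f
lane  8: tail/keep ⇒ 0xb9
lane  9: tail/keep ⇒ 0x7a
lane 10: tail/keep ⇒ 0xc1
lane 11: tail/keep ⇒ 0x9f
lane 12: tail/keep ⇒ 0x16
lane 13: tail/keep ⇒ 0x72
lane 14: tail/keep ⇒ 0xcc
lane 15: tail/keep ⇒ 0x93

vd[14] = 204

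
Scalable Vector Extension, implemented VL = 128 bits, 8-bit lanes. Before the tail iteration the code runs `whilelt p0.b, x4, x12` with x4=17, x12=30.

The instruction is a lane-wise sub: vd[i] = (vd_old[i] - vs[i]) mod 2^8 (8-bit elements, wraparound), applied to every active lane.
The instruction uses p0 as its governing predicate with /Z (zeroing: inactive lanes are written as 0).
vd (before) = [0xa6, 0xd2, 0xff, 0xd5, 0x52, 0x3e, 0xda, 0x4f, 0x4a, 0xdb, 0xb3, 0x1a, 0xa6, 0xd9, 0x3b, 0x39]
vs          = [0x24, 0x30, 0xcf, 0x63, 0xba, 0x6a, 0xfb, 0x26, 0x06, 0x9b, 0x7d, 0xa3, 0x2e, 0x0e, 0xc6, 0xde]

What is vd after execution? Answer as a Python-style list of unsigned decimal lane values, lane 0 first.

128-bit reg / 8-bit elem → 16 lanes
whilelt: lane j active iff 17+j < 30 → j < 13 → 13 active
  i=0: sub(0xa6,0x24) → 130
  i=1: sub(0xd2,0x30) → 162
  i=2: sub(0xff,0xcf) → 48
  i=3: sub(0xd5,0x63) → 114
  i=4: sub(0x52,0xba) → 152
  i=5: sub(0x3e,0x6a) → 212
  i=6: sub(0xda,0xfb) → 223
  i=7: sub(0x4f,0x26) → 41
  i=8: sub(0x4a,0x06) → 68
  i=9: sub(0xdb,0x9b) → 64
  i=10: sub(0xb3,0x7d) → 54
  i=11: sub(0x1a,0xa3) → 119
  i=12: sub(0xa6,0x2e) → 120
  i=13: tail/zero → 0
  i=14: tail/zero → 0
  i=15: tail/zero → 0

vd = [130, 162, 48, 114, 152, 212, 223, 41, 68, 64, 54, 119, 120, 0, 0, 0]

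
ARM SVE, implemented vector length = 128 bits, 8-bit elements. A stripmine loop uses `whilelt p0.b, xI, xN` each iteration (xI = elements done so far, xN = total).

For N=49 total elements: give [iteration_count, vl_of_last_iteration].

[iterations, last_vl] = [4, 1]

128-bit reg / 8-bit elem → 16 lanes
49 elements at 16/iter → 4 passes, remainder 1 on the last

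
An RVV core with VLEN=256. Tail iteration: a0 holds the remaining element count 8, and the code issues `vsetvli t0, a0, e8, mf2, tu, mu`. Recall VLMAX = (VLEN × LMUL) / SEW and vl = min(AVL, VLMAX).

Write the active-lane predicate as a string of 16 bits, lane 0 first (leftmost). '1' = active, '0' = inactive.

lanes per group: 256·1/2/8 = 16
vl = min(AVL, VLMAX) = min(8, 16) = 8
bits (lane 0 leftmost): 1111111100000000

predicate = 1111111100000000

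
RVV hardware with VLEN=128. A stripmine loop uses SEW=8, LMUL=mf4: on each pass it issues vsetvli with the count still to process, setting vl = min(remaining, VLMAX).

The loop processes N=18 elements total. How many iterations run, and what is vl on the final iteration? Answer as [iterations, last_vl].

[iterations, last_vl] = [5, 2]

lanes per group: 128·1/4/8 = 4
iterations = ceil(18/4) = 5; final-pass vl = 2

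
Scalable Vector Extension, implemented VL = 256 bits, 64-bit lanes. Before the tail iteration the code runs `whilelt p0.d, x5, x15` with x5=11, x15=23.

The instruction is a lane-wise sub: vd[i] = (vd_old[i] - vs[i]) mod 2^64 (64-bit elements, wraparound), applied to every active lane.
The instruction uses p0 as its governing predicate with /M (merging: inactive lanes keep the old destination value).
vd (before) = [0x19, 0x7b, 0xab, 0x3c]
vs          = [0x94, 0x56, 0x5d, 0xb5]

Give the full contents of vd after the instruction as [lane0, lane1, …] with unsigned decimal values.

vd = [18446744073709551493, 37, 78, 18446744073709551495]

lane count: 256 div 64 = 4
p0[j] = (11+j < 23); true for j=0..3 → 4 lanes set
vd[0] sub(0x19,0x94) -> 0xffffffffffffff85
vd[1] sub(0x7b,0x56) -> 0x25
vd[2] sub(0xab,0x5d) -> 0x4e
vd[3] sub(0x3c,0xb5) -> 0xffffffffffffff87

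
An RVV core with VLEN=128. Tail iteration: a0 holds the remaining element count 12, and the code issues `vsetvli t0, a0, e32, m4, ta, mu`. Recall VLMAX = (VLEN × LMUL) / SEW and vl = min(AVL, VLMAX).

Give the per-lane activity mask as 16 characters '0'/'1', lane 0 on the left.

VLMAX = VLEN×LMUL/SEW = 128×4/32 = 16
vl = min(AVL, VLMAX) = min(12, 16) = 12
bits (lane 0 leftmost): 1111111111110000

predicate = 1111111111110000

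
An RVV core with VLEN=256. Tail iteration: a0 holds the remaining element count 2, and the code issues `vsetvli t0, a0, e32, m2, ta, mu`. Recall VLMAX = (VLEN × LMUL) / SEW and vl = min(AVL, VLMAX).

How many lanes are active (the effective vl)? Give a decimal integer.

vl = 2

VLMAX = VLEN×LMUL/SEW = 256×2/32 = 16
vl ← min(2, 16) = 2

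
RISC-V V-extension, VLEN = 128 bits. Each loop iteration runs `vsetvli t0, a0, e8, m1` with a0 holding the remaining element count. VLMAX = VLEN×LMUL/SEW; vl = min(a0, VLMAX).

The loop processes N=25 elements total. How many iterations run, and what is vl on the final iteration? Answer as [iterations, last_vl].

[iterations, last_vl] = [2, 9]

VLMAX = (128 × 1) / 8 = 16 lanes
25 elements at 16/iter → 2 passes, remainder 9 on the last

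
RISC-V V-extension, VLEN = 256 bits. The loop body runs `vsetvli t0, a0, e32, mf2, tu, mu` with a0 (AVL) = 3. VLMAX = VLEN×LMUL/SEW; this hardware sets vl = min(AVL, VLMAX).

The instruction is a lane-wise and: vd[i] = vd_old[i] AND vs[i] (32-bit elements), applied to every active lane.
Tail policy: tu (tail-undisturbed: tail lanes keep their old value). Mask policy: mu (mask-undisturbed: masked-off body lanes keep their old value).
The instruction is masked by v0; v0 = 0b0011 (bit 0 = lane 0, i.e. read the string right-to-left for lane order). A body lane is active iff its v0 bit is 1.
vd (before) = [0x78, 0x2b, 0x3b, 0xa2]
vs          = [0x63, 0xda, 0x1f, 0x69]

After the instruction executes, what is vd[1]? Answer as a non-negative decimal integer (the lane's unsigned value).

vd[1] = 10

lanes per group: 256·1/2/32 = 4
vl = min(AVL, VLMAX) = min(3, 4) = 3
  i=0: and(0x78,0x63) → 96
  i=1: and(0x2b,0xda) → 10
  i=2: mask-off/keep → 59
  i=3: tail/keep → 162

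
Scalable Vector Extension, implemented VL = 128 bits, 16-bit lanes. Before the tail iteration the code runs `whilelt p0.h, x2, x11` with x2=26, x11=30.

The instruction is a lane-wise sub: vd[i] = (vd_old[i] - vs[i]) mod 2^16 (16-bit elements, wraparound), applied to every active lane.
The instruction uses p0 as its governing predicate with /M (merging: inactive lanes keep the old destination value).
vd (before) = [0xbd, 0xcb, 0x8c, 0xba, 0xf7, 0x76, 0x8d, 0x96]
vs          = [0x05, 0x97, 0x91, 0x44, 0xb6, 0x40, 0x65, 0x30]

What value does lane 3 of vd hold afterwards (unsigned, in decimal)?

register lanes = 128/16 = 8
p0[j] = (26+j < 30); true for j=0..3 → 4 lanes set
[0] sub(0xbd,0x05) = 0xb8
[1] sub(0xcb,0x97) = 0x34
[2] sub(0x8c,0x91) = 0xfffb
[3] sub(0xba,0x44) = 0x76
[4] tail/keep = 0xf7
[5] tail/keep = 0x76
[6] tail/keep = 0x8d
[7] tail/keep = 0x96

vd[3] = 118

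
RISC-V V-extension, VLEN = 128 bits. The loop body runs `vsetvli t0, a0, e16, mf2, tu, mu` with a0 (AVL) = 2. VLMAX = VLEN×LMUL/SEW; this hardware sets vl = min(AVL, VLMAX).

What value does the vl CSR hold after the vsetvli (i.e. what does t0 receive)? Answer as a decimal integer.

vl = 2

lanes per group: 128·1/2/16 = 4
AVL=2 ≤ VLMAX=4, so vl = 2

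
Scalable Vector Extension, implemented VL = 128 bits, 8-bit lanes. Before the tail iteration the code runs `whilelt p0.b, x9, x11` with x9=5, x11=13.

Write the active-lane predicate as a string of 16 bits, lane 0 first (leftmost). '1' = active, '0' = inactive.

predicate = 1111111100000000

register lanes = 128/8 = 16
p0[j] = (5+j < 13); true for j=0..7 → 8 lanes set
bits (lane 0 leftmost): 1111111100000000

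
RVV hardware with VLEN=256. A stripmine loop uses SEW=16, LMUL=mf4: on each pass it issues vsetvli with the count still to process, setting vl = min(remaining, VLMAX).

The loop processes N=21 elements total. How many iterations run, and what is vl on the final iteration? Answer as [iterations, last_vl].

[iterations, last_vl] = [6, 1]

VLMAX = VLEN×LMUL/SEW = 256×1/4/16 = 4
N=21: ⌈21/4⌉ = 6 iters; last vl = 21 − 5×4 = 1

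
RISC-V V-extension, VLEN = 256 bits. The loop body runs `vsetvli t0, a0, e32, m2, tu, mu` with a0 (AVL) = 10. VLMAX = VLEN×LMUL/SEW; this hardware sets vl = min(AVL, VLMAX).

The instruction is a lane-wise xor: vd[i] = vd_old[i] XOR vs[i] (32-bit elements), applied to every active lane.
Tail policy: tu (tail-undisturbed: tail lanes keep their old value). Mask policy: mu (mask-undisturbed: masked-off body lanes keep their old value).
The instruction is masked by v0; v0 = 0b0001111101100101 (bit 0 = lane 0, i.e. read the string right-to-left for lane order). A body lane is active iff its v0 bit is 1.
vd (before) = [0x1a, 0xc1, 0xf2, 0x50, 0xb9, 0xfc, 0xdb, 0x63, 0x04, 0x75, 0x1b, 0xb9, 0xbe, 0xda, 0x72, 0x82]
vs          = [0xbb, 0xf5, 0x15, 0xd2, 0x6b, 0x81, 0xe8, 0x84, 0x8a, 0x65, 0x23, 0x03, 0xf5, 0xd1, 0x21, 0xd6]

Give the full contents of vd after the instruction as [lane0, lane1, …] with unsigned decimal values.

VLMAX = (256 × 2) / 32 = 16 lanes
vl ← min(10, 16) = 10
vd[0] xor(0x1a,0xbb) -> 0xa1
vd[1] mask-off/keep -> 0xc1
vd[2] xor(0xf2,0x15) -> 0xe7
vd[3] mask-off/keep -> 0x50
vd[4] mask-off/keep -> 0xb9
vd[5] xor(0xfc,0x81) -> 0x7d
vd[6] xor(0xdb,0xe8) -> 0x33
vd[7] mask-off/keep -> 0x63
vd[8] xor(0x04,0x8a) -> 0x8e
vd[9] xor(0x75,0x65) -> 0x10
vd[10] tail/keep -> 0x1b
vd[11] tail/keep -> 0xb9
vd[12] tail/keep -> 0xbe
vd[13] tail/keep -> 0xda
vd[14] tail/keep -> 0x72
vd[15] tail/keep -> 0x82

vd = [161, 193, 231, 80, 185, 125, 51, 99, 142, 16, 27, 185, 190, 218, 114, 130]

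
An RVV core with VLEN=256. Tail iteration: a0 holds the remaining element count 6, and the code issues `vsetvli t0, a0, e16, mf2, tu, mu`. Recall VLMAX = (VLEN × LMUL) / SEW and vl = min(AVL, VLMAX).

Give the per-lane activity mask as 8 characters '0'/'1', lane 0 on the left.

predicate = 11111100

VLMAX = (256 × 1/2) / 16 = 8 lanes
vl = min(AVL, VLMAX) = min(6, 8) = 6
bits (lane 0 leftmost): 11111100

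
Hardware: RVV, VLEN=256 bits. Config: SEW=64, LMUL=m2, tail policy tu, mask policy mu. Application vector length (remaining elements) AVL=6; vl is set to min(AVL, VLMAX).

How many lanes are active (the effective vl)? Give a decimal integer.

vl = 6

VLMAX = (256 × 2) / 64 = 8 lanes
AVL=6 ≤ VLMAX=8, so vl = 6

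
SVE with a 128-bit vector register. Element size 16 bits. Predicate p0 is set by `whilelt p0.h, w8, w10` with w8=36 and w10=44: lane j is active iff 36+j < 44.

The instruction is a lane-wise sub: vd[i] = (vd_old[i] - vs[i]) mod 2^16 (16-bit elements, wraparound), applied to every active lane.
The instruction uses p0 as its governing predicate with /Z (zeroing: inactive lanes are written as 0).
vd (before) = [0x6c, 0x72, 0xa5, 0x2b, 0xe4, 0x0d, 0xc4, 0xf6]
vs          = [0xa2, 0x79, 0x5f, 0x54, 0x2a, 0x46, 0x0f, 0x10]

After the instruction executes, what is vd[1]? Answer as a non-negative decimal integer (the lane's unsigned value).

vd[1] = 65529

register lanes = 128/16 = 8
p0[j] = (36+j < 44); true for j=0..7 → 8 lanes set
lane  0: sub(0x6c,0xa2) ⇒ 0xffca
lane  1: sub(0x72,0x79) ⇒ 0xfff9
lane  2: sub(0xa5,0x5f) ⇒ 0x46
lane  3: sub(0x2b,0x54) ⇒ 0xffd7
lane  4: sub(0xe4,0x2a) ⇒ 0xba
lane  5: sub(0x0d,0x46) ⇒ 0xffc7
lane  6: sub(0xc4,0x0f) ⇒ 0xb5
lane  7: sub(0xf6,0x10) ⇒ 0xe6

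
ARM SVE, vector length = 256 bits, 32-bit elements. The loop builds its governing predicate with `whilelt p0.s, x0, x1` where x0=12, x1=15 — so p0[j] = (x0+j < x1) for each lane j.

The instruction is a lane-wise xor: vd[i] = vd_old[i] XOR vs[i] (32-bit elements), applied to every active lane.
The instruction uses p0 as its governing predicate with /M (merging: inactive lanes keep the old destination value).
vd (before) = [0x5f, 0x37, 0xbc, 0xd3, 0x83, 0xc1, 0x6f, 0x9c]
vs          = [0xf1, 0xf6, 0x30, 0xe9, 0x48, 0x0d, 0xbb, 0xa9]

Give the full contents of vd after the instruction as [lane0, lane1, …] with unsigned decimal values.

register lanes = 256/32 = 8
whilelt: lane j active iff 12+j < 15 → j < 3 → 3 active
lane  0: xor(0x5f,0xf1) ⇒ 0xae
lane  1: xor(0x37,0xf6) ⇒ 0xc1
lane  2: xor(0xbc,0x30) ⇒ 0x8c
lane  3: tail/keep ⇒ 0xd3
lane  4: tail/keep ⇒ 0x83
lane  5: tail/keep ⇒ 0xc1
lane  6: tail/keep ⇒ 0x6f
lane  7: tail/keep ⇒ 0x9c

vd = [174, 193, 140, 211, 131, 193, 111, 156]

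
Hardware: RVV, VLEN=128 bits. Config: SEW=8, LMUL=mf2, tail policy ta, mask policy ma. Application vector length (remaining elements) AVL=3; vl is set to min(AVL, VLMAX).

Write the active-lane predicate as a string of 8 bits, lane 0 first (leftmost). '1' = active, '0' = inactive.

lanes per group: 128·1/2/8 = 8
vl = min(AVL, VLMAX) = min(3, 8) = 3
bits (lane 0 leftmost): 11100000

predicate = 11100000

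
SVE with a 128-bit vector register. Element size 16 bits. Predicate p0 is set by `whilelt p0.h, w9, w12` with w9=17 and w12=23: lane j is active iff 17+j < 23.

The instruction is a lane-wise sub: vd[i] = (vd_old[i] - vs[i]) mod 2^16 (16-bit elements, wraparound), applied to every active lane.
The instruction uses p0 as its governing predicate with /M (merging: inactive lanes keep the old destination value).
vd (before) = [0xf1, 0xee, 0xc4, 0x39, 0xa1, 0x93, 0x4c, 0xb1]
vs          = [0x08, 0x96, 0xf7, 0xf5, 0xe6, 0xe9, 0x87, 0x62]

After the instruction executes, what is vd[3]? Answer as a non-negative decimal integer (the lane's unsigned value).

vd[3] = 65348

128-bit reg / 16-bit elem → 8 lanes
active while 17+j < 23, i.e. j ∈ [0,6) capped at 8 ⇒ 6
lane  0: sub(0xf1,0x08) ⇒ 0xe9
lane  1: sub(0xee,0x96) ⇒ 0x58
lane  2: sub(0xc4,0xf7) ⇒ 0xffcd
lane  3: sub(0x39,0xf5) ⇒ 0xff44
lane  4: sub(0xa1,0xe6) ⇒ 0xffbb
lane  5: sub(0x93,0xe9) ⇒ 0xffaa
lane  6: tail/keep ⇒ 0x4c
lane  7: tail/keep ⇒ 0xb1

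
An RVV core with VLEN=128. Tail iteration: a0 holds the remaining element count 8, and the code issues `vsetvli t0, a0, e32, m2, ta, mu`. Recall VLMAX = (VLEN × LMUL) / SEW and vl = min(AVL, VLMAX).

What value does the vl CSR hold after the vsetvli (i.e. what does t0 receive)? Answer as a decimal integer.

VLMAX = VLEN×LMUL/SEW = 128×2/32 = 8
vl ← min(8, 8) = 8

vl = 8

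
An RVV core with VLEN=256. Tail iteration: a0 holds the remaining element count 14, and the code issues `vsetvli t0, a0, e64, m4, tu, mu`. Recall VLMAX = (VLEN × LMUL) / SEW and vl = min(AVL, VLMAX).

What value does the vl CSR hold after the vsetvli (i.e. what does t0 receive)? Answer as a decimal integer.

lanes per group: 256·4/64 = 16
vl ← min(14, 16) = 14

vl = 14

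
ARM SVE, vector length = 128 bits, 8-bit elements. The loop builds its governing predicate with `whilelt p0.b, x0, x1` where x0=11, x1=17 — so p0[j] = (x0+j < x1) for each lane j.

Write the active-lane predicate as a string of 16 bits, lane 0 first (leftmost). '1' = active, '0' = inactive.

128-bit reg / 8-bit elem → 16 lanes
whilelt: lane j active iff 11+j < 17 → j < 6 → 6 active
bits (lane 0 leftmost): 1111110000000000

predicate = 1111110000000000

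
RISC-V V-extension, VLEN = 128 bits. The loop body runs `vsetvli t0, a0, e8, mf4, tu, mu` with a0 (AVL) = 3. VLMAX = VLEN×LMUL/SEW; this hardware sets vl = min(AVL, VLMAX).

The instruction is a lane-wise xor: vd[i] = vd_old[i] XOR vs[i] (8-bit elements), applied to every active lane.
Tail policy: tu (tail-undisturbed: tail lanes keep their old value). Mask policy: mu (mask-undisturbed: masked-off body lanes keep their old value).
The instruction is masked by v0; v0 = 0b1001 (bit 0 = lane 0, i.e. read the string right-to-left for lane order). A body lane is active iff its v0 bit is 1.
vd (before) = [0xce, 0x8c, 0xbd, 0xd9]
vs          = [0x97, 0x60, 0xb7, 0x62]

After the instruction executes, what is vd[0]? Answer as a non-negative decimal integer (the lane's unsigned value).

vd[0] = 89

lanes per group: 128·1/4/8 = 4
vl = min(AVL, VLMAX) = min(3, 4) = 3
[0] xor(0xce,0x97) = 0x59
[1] mask-off/keep = 0x8c
[2] mask-off/keep = 0xbd
[3] tail/keep = 0xd9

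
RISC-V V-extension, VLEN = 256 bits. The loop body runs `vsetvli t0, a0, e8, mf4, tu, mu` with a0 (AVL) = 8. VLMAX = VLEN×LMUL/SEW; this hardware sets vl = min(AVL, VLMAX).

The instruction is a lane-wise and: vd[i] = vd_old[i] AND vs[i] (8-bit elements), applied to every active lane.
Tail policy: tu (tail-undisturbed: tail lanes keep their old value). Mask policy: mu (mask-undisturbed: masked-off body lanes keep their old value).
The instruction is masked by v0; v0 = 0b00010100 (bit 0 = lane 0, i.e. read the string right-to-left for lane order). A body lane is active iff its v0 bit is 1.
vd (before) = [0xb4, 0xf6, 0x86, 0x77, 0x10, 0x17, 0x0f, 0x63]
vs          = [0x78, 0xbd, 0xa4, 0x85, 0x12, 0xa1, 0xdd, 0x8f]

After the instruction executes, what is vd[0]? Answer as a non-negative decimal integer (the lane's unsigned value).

vd[0] = 180

VLMAX = VLEN×LMUL/SEW = 256×1/4/8 = 8
vl = min(AVL, VLMAX) = min(8, 8) = 8
lane  0: mask-off/keep ⇒ 0xb4
lane  1: mask-off/keep ⇒ 0xf6
lane  2: and(0x86,0xa4) ⇒ 0x84
lane  3: mask-off/keep ⇒ 0x77
lane  4: and(0x10,0x12) ⇒ 0x10
lane  5: mask-off/keep ⇒ 0x17
lane  6: mask-off/keep ⇒ 0x0f
lane  7: mask-off/keep ⇒ 0x63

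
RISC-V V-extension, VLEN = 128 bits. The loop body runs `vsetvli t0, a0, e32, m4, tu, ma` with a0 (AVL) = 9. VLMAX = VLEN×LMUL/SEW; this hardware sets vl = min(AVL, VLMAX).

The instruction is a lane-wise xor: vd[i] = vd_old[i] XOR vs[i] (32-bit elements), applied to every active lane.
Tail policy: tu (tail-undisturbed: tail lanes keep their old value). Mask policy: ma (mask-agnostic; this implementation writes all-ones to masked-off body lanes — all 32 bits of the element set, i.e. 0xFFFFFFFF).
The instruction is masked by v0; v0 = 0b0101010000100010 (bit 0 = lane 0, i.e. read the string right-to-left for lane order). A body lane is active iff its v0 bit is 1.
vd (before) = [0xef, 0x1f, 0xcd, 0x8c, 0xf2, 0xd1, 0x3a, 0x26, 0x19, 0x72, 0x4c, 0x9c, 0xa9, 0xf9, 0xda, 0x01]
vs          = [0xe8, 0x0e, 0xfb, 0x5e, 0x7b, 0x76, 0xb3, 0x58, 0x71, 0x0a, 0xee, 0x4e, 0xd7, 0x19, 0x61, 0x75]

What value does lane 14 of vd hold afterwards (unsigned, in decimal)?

vd[14] = 218

lanes per group: 128·4/32 = 16
vl ← min(9, 16) = 9
[0] mask-off/ones = 0xffffffff
[1] xor(0x1f,0x0e) = 0x11
[2] mask-off/ones = 0xffffffff
[3] mask-off/ones = 0xffffffff
[4] mask-off/ones = 0xffffffff
[5] xor(0xd1,0x76) = 0xa7
[6] mask-off/ones = 0xffffffff
[7] mask-off/ones = 0xffffffff
[8] mask-off/ones = 0xffffffff
[9] tail/keep = 0x72
[10] tail/keep = 0x4c
[11] tail/keep = 0x9c
[12] tail/keep = 0xa9
[13] tail/keep = 0xf9
[14] tail/keep = 0xda
[15] tail/keep = 0x01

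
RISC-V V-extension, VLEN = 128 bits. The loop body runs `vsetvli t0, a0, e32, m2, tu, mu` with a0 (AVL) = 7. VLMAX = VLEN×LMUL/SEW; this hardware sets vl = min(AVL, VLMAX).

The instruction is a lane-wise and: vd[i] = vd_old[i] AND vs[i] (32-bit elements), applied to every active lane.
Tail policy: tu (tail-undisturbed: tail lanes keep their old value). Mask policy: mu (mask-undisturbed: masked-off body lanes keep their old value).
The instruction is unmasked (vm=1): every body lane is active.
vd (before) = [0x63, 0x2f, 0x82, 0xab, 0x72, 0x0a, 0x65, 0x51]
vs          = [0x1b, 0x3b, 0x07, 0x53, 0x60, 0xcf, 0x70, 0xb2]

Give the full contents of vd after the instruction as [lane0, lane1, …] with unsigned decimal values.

VLMAX = (128 × 2) / 32 = 8 lanes
AVL=7 ≤ VLMAX=8, so vl = 7
vd[0] and(0x63,0x1b) -> 0x03
vd[1] and(0x2f,0x3b) -> 0x2b
vd[2] and(0x82,0x07) -> 0x02
vd[3] and(0xab,0x53) -> 0x03
vd[4] and(0x72,0x60) -> 0x60
vd[5] and(0x0a,0xcf) -> 0x0a
vd[6] and(0x65,0x70) -> 0x60
vd[7] tail/keep -> 0x51

vd = [3, 43, 2, 3, 96, 10, 96, 81]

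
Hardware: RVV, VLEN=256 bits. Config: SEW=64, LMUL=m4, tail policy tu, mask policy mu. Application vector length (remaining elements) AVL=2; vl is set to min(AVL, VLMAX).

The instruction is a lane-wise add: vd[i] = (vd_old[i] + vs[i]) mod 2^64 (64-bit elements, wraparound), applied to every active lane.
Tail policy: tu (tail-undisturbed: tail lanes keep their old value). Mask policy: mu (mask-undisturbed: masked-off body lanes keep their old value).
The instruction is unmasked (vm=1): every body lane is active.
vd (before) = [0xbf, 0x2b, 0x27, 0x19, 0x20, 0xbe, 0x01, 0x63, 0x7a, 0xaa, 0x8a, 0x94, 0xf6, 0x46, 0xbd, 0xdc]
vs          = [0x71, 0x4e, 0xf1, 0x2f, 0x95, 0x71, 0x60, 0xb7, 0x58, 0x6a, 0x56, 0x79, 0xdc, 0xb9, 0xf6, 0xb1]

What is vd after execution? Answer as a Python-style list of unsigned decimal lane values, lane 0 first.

vd = [304, 121, 39, 25, 32, 190, 1, 99, 122, 170, 138, 148, 246, 70, 189, 220]

VLMAX = (256 × 4) / 64 = 16 lanes
vl ← min(2, 16) = 2
vd[0] add(0xbf,0x71) -> 0x130
vd[1] add(0x2b,0x4e) -> 0x79
vd[2] tail/keep -> 0x27
vd[3] tail/keep -> 0x19
vd[4] tail/keep -> 0x20
vd[5] tail/keep -> 0xbe
vd[6] tail/keep -> 0x01
vd[7] tail/keep -> 0x63
vd[8] tail/keep -> 0x7a
vd[9] tail/keep -> 0xaa
vd[10] tail/keep -> 0x8a
vd[11] tail/keep -> 0x94
vd[12] tail/keep -> 0xf6
vd[13] tail/keep -> 0x46
vd[14] tail/keep -> 0xbd
vd[15] tail/keep -> 0xdc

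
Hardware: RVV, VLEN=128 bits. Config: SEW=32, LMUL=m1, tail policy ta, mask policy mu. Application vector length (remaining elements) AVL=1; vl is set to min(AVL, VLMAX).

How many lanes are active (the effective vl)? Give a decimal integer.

vl = 1

VLMAX = (128 × 1) / 32 = 4 lanes
vl = min(AVL, VLMAX) = min(1, 4) = 1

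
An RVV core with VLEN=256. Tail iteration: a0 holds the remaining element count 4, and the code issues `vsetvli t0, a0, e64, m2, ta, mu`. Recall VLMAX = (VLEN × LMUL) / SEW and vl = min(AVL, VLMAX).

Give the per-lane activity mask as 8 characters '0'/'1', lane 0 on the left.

predicate = 11110000

VLMAX = (256 × 2) / 64 = 8 lanes
vl ← min(4, 8) = 4
bits (lane 0 leftmost): 11110000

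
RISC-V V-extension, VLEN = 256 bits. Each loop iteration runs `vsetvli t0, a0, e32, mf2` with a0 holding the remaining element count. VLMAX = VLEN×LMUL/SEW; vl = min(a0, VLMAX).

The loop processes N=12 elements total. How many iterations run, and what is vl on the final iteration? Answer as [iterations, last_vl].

lanes per group: 256·1/2/32 = 4
N=12: ⌈12/4⌉ = 3 iters; last vl = 12 − 2×4 = 4

[iterations, last_vl] = [3, 4]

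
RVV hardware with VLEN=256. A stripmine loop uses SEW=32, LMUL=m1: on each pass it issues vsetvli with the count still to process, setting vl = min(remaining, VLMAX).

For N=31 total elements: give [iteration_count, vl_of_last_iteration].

VLMAX = (256 × 1) / 32 = 8 lanes
31 elements at 8/iter → 4 passes, remainder 7 on the last

[iterations, last_vl] = [4, 7]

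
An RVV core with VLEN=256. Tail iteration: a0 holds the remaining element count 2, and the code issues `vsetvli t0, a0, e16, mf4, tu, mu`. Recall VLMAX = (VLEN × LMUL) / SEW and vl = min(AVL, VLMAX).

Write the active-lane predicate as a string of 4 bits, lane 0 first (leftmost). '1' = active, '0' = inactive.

predicate = 1100

VLMAX = (256 × 1/4) / 16 = 4 lanes
vl ← min(2, 4) = 2
bits (lane 0 leftmost): 1100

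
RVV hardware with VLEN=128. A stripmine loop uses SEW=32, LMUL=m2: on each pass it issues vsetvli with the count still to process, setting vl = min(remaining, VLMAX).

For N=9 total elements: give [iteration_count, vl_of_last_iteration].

VLMAX = (128 × 2) / 32 = 8 lanes
iterations = ceil(9/8) = 2; final-pass vl = 1

[iterations, last_vl] = [2, 1]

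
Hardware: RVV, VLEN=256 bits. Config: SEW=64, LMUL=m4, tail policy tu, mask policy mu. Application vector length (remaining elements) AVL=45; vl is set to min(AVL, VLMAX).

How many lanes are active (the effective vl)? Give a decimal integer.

VLMAX = (256 × 4) / 64 = 16 lanes
vl = min(AVL, VLMAX) = min(45, 16) = 16

vl = 16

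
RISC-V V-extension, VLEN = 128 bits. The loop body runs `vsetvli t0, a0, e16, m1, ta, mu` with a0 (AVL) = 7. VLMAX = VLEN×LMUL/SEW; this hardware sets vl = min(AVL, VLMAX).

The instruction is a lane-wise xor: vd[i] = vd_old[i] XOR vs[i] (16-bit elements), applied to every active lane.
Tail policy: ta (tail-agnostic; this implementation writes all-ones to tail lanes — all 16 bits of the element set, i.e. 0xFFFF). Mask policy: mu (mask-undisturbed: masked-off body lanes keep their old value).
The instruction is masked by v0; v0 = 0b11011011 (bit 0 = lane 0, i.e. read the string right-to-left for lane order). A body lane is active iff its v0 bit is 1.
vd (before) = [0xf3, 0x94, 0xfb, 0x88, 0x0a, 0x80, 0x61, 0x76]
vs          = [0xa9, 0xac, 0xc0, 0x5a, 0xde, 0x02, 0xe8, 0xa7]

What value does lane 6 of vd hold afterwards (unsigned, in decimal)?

VLMAX = VLEN×LMUL/SEW = 128×1/16 = 8
AVL=7 ≤ VLMAX=8, so vl = 7
lane  0: xor(0xf3,0xa9) ⇒ 0x5a
lane  1: xor(0x94,0xac) ⇒ 0x38
lane  2: mask-off/keep ⇒ 0xfb
lane  3: xor(0x88,0x5a) ⇒ 0xd2
lane  4: xor(0x0a,0xde) ⇒ 0xd4
lane  5: mask-off/keep ⇒ 0x80
lane  6: xor(0x61,0xe8) ⇒ 0x89
lane  7: tail/ones ⇒ 0xffff

vd[6] = 137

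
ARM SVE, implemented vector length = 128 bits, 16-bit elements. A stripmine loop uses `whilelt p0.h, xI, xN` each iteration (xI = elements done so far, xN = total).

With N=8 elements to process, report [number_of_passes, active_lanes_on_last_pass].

lane count: 128 div 16 = 8
8 elements at 8/iter → 1 passes, remainder 8 on the last

[iterations, last_vl] = [1, 8]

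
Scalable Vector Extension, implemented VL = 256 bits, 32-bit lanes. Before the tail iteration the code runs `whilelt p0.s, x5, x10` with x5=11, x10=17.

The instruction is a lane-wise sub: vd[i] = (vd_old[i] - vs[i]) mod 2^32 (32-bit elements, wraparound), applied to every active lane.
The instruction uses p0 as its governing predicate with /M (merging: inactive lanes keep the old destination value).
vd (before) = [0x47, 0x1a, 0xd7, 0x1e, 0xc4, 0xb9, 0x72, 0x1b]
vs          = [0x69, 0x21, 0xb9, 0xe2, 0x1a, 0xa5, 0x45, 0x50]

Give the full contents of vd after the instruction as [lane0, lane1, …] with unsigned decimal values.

vd = [4294967262, 4294967289, 30, 4294967100, 170, 20, 114, 27]

register lanes = 256/32 = 8
whilelt: lane j active iff 11+j < 17 → j < 6 → 6 active
[0] sub(0x47,0x69) = 0xffffffde
[1] sub(0x1a,0x21) = 0xfffffff9
[2] sub(0xd7,0xb9) = 0x1e
[3] sub(0x1e,0xe2) = 0xffffff3c
[4] sub(0xc4,0x1a) = 0xaa
[5] sub(0xb9,0xa5) = 0x14
[6] tail/keep = 0x72
[7] tail/keep = 0x1b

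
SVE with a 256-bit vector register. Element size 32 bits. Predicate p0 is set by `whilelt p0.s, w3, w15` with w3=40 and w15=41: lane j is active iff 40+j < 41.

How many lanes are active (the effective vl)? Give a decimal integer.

lane count: 256 div 32 = 8
active while 40+j < 41, i.e. j ∈ [0,1) capped at 8 ⇒ 1

vl = 1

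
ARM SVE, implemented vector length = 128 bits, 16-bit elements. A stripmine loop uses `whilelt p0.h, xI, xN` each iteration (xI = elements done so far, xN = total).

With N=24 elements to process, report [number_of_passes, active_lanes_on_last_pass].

register lanes = 128/16 = 8
N=24: ⌈24/8⌉ = 3 iters; last vl = 24 − 2×8 = 8

[iterations, last_vl] = [3, 8]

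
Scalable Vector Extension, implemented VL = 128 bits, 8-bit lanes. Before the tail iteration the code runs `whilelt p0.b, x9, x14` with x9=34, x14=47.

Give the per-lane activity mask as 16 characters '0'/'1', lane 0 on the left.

lane count: 128 div 8 = 16
p0[j] = (34+j < 47); true for j=0..12 → 13 lanes set
bits (lane 0 leftmost): 1111111111111000

predicate = 1111111111111000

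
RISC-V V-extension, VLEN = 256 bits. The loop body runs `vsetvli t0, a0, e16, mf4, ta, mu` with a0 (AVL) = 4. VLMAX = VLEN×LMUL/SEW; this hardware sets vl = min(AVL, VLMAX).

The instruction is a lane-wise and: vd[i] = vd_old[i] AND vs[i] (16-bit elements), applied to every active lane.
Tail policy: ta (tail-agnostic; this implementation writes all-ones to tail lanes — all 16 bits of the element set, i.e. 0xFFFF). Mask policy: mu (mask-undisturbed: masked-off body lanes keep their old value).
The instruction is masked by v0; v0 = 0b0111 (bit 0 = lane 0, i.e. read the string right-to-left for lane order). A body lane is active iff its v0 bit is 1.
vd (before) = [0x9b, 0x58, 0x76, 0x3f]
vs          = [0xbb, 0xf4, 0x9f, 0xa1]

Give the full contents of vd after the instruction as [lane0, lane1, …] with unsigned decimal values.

VLMAX = VLEN×LMUL/SEW = 256×1/4/16 = 4
vl ← min(4, 4) = 4
  i=0: and(0x9b,0xbb) → 155
  i=1: and(0x58,0xf4) → 80
  i=2: and(0x76,0x9f) → 22
  i=3: mask-off/keep → 63

vd = [155, 80, 22, 63]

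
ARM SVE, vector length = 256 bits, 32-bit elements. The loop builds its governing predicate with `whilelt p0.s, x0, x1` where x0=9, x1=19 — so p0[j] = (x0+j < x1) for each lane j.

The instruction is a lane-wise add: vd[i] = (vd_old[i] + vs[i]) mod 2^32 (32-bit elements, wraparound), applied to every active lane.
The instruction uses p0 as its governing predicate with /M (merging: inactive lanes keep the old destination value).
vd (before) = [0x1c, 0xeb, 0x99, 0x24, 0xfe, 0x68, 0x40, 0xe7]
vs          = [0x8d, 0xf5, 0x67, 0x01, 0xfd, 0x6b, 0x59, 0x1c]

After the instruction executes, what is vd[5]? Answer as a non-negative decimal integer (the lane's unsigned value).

vd[5] = 211

256-bit reg / 32-bit elem → 8 lanes
active while 9+j < 19, i.e. j ∈ [0,10) capped at 8 ⇒ 8
lane  0: add(0x1c,0x8d) ⇒ 0xa9
lane  1: add(0xeb,0xf5) ⇒ 0x1e0
lane  2: add(0x99,0x67) ⇒ 0x100
lane  3: add(0x24,0x01) ⇒ 0x25
lane  4: add(0xfe,0xfd) ⇒ 0x1fb
lane  5: add(0x68,0x6b) ⇒ 0xd3
lane  6: add(0x40,0x59) ⇒ 0x99
lane  7: add(0xe7,0x1c) ⇒ 0x103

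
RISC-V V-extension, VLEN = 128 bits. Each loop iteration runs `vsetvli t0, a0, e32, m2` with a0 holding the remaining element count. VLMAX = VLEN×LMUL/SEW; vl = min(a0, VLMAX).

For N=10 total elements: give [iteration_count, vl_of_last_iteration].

[iterations, last_vl] = [2, 2]

lanes per group: 128·2/32 = 8
iterations = ceil(10/8) = 2; final-pass vl = 2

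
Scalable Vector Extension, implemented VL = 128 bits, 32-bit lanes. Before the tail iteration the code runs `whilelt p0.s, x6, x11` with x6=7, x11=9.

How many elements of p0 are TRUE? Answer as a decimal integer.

register lanes = 128/32 = 4
active while 7+j < 9, i.e. j ∈ [0,2) capped at 4 ⇒ 2

vl = 2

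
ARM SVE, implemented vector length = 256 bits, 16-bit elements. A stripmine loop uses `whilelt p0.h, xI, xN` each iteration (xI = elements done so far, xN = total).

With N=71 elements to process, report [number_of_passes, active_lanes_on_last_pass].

register lanes = 256/16 = 16
71 elements at 16/iter → 5 passes, remainder 7 on the last

[iterations, last_vl] = [5, 7]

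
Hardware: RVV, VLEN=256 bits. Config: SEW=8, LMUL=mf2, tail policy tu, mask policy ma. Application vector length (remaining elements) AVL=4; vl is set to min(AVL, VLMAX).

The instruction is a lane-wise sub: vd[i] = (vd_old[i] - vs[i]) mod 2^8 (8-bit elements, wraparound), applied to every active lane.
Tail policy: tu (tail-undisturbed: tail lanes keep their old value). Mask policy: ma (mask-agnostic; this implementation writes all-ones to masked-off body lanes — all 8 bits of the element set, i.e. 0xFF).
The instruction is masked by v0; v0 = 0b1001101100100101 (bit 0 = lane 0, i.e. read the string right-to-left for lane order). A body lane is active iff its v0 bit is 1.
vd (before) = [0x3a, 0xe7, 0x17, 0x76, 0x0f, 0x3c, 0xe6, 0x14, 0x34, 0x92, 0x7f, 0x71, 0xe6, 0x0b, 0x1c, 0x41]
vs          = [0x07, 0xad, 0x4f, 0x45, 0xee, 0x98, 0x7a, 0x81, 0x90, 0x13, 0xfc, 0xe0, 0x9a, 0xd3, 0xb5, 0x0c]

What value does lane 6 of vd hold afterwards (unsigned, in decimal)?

vd[6] = 230

lanes per group: 256·1/2/8 = 16
vl = min(AVL, VLMAX) = min(4, 16) = 4
[0] sub(0x3a,0x07) = 0x33
[1] mask-off/ones = 0xff
[2] sub(0x17,0x4f) = 0xc8
[3] mask-off/ones = 0xff
[4] tail/keep = 0x0f
[5] tail/keep = 0x3c
[6] tail/keep = 0xe6
[7] tail/keep = 0x14
[8] tail/keep = 0x34
[9] tail/keep = 0x92
[10] tail/keep = 0x7f
[11] tail/keep = 0x71
[12] tail/keep = 0xe6
[13] tail/keep = 0x0b
[14] tail/keep = 0x1c
[15] tail/keep = 0x41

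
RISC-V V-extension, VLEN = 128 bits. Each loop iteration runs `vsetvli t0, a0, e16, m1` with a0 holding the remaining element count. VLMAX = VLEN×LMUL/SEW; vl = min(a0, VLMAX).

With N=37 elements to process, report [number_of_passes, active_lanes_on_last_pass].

[iterations, last_vl] = [5, 5]

VLMAX = VLEN×LMUL/SEW = 128×1/16 = 8
N=37: ⌈37/8⌉ = 5 iters; last vl = 37 − 4×8 = 5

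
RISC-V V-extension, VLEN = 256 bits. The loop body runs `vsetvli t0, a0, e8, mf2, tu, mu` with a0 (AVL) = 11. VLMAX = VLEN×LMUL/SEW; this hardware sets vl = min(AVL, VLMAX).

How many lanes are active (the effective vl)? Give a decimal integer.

vl = 11

VLMAX = VLEN×LMUL/SEW = 256×1/2/8 = 16
vl ← min(11, 16) = 11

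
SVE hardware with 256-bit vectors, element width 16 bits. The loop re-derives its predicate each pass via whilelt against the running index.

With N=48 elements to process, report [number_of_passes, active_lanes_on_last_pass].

lane count: 256 div 16 = 16
N=48: ⌈48/16⌉ = 3 iters; last vl = 48 − 2×16 = 16

[iterations, last_vl] = [3, 16]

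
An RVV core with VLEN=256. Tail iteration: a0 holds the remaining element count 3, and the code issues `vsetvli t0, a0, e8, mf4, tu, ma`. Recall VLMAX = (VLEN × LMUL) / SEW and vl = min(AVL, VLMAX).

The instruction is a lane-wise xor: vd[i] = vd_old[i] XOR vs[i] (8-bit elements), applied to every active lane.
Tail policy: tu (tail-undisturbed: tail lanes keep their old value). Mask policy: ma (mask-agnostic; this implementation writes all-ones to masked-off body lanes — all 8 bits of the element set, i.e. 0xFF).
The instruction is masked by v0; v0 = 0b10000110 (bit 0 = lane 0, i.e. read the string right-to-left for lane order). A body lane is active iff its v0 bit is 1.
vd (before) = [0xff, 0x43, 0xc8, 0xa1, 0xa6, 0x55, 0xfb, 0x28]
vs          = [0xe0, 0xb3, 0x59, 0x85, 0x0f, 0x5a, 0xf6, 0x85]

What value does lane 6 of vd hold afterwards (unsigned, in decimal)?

vd[6] = 251

lanes per group: 256·1/4/8 = 8
vl = min(AVL, VLMAX) = min(3, 8) = 3
lane  0: mask-off/ones ⇒ 0xff
lane  1: xor(0x43,0xb3) ⇒ 0xf0
lane  2: xor(0xc8,0x59) ⇒ 0x91
lane  3: tail/keep ⇒ 0xa1
lane  4: tail/keep ⇒ 0xa6
lane  5: tail/keep ⇒ 0x55
lane  6: tail/keep ⇒ 0xfb
lane  7: tail/keep ⇒ 0x28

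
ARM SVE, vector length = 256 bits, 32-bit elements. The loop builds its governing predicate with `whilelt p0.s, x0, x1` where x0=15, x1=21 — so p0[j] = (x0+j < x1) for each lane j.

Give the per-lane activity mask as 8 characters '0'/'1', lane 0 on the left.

lane count: 256 div 32 = 8
active while 15+j < 21, i.e. j ∈ [0,6) capped at 8 ⇒ 6
bits (lane 0 leftmost): 11111100

predicate = 11111100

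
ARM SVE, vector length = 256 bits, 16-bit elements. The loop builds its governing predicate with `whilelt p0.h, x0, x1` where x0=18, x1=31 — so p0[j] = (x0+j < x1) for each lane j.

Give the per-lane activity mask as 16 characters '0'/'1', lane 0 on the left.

predicate = 1111111111111000

register lanes = 256/16 = 16
p0[j] = (18+j < 31); true for j=0..12 → 13 lanes set
bits (lane 0 leftmost): 1111111111111000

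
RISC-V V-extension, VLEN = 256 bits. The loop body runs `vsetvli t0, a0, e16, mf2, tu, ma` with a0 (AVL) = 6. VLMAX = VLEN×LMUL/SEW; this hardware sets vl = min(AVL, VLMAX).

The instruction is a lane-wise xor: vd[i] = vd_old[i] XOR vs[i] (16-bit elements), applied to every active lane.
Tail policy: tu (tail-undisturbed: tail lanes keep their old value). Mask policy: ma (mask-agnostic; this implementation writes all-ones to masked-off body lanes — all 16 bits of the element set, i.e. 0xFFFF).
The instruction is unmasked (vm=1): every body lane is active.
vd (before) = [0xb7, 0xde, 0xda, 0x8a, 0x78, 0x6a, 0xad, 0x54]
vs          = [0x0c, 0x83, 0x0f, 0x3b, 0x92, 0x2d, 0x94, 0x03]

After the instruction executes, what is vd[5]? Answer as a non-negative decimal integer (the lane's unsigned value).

vd[5] = 71

lanes per group: 256·1/2/16 = 8
AVL=6 ≤ VLMAX=8, so vl = 6
vd[0] xor(0xb7,0x0c) -> 0xbb
vd[1] xor(0xde,0x83) -> 0x5d
vd[2] xor(0xda,0x0f) -> 0xd5
vd[3] xor(0x8a,0x3b) -> 0xb1
vd[4] xor(0x78,0x92) -> 0xea
vd[5] xor(0x6a,0x2d) -> 0x47
vd[6] tail/keep -> 0xad
vd[7] tail/keep -> 0x54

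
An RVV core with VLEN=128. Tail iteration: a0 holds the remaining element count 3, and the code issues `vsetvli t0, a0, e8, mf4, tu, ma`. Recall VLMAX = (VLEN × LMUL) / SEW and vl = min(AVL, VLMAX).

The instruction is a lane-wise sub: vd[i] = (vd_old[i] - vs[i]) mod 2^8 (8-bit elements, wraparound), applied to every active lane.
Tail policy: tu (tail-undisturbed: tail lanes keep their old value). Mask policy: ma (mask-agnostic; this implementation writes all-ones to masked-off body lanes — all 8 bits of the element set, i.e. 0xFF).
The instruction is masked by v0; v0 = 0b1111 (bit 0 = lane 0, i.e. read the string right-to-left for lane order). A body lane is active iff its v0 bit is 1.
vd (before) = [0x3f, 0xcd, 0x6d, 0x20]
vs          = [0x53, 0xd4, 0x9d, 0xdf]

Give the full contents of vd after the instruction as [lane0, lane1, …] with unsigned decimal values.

vd = [236, 249, 208, 32]

VLMAX = VLEN×LMUL/SEW = 128×1/4/8 = 4
vl ← min(3, 4) = 3
vd[0] sub(0x3f,0x53) -> 0xec
vd[1] sub(0xcd,0xd4) -> 0xf9
vd[2] sub(0x6d,0x9d) -> 0xd0
vd[3] tail/keep -> 0x20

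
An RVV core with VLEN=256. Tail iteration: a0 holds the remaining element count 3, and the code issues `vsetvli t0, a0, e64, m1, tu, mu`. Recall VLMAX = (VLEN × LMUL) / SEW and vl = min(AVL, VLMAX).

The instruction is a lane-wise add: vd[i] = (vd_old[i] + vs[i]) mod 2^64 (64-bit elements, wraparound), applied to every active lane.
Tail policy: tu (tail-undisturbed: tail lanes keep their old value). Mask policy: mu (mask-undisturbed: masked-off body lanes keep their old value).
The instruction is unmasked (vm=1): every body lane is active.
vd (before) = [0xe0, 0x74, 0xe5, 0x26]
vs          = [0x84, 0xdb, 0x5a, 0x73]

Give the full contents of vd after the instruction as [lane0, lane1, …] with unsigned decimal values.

VLMAX = (256 × 1) / 64 = 4 lanes
vl ← min(3, 4) = 3
lane  0: add(0xe0,0x84) ⇒ 0x164
lane  1: add(0x74,0xdb) ⇒ 0x14f
lane  2: add(0xe5,0x5a) ⇒ 0x13f
lane  3: tail/keep ⇒ 0x26

vd = [356, 335, 319, 38]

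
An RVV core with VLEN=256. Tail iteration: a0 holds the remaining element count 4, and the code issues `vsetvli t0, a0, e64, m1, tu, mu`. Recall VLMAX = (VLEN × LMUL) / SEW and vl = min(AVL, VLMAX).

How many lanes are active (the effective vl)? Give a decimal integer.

VLMAX = VLEN×LMUL/SEW = 256×1/64 = 4
vl ← min(4, 4) = 4

vl = 4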